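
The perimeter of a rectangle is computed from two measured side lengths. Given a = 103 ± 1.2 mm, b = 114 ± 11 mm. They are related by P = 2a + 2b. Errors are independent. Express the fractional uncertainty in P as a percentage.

5.10%

P is a linear combination, so absolute uncertainties add in quadrature:
  (2·δa)² = 5.76;  (2·δb)² = 484
δP = √(490) = 22.1 mm
P = 434 mm, so δP/P = 22.1/434 = 0.0510.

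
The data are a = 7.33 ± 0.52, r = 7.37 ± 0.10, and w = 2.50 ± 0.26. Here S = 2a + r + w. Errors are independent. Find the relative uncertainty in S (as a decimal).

S is a linear combination, so absolute uncertainties add in quadrature:
  (2·δa)² = 1.08;  (δr)² = 0.0100;  (δw)² = 0.0676
δS = √(1.16) = 1.08
S = 24.5, so δS/S = 1.08/24.5 = 0.0439.

0.0439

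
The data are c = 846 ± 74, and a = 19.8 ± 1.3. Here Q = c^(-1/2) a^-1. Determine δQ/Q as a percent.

Q is a product of powers, so relative uncertainties combine in quadrature:
  (−½·δc/c)² = (-0.5×0.0875)² = 0.00191;  (-1·δa/a)² = (-1×0.0657)² = 0.00431
δQ/Q = √(0.00622) = 0.0789

7.89%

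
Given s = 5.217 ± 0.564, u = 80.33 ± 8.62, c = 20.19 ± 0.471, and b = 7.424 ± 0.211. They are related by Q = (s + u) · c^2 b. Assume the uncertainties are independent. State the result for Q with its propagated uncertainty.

258900 ± 29700

Let w = s + u = 85.55. δw = √(δs² + δu²) = √(0.318 + 74.3) = 8.64, so δw/w = 0.101.
Q is then a monomial in w, c, b:
δQ/Q = √((δw/w)² + (2·δc/c)² + (1·δb/b)²) = √(0.0102 + 0.00218 + 0.000808) = 0.115
Q = 258900, so δQ = 0.115 × 258900 = 29700.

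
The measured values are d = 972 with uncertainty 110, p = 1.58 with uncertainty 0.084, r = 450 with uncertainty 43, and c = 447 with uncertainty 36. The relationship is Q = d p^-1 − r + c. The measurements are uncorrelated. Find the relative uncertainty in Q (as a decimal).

Let w = d·p^-1 = 615. δw/w = √((1·δd/d)² + (-1·δp/p)²) = √(0.0128 + 0.00283) = 0.125, so δw = 76.9.
Q = w − r + c: δQ = √(δw² + δr² + δc²) = √(5920 + 1850 + 1300) = 95.2
Q = 612, so δQ/Q = 95.2/612 = 0.155.

0.155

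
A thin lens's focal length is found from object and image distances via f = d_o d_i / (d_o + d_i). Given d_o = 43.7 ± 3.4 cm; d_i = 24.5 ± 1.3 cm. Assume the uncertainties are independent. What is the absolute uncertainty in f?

∂f/∂d_o = (d_i/(d_o+d_i))² = 0.129;  ∂f/∂d_i = (d_o/(d_o+d_i))² = 0.411
δf = √((∂f/∂d_o · δd_o)² + (∂f/∂d_i · δd_i)²) = √(0.193 + 0.285) = 0.691 cm

0.691 cm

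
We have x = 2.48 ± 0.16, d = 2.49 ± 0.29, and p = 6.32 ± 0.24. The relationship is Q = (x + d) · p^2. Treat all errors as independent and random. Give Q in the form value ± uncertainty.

Let u = x + d = 4.97. δu = √(δx² + δd²) = √(0.0256 + 0.0841) = 0.331, so δu/u = 0.0666.
Q is then a monomial in u, p:
δQ/Q = √((δu/u)² + (2·δp/p)²) = √(0.00444 + 0.00577) = 0.101
Q = 199, so δQ = 0.101 × 199 = 20.1.

199 ± 20.1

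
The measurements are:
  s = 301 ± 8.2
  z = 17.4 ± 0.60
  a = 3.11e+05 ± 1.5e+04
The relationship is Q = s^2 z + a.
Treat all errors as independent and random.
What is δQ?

1.03e+05

Let p = s^2·z = 1.58e+06. δp/p = √((2·δs/s)² + (1·δz/z)²) = √(0.00297 + 0.00119) = 0.0645, so δp = 1.02e+05.
Q = p + a: δQ = √(δp² + δa²) = √(1.03e+10 + 2.25e+08) = 1.03e+05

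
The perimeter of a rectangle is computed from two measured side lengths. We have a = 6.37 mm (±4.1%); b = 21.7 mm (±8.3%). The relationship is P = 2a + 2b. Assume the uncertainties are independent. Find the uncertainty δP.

3.64 mm

Absolute uncertainties add in quadrature for a linear combination:
  (2·δa)² = 0.273;  (2·δb)² = 13.0
δP = √(13.2) = 3.64 mm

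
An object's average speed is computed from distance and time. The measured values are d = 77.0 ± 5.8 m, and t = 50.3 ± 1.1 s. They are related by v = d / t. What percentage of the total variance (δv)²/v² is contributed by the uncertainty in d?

92.2%

(δv/v)² = (1·δd/d)² + (-1·δt/t)²
  d term: (1×0.0753)² = 0.00567
  t term: (-1×0.0219)² = 0.000478
Total = 0.00615. Share from d = 0.00567/0.00615 = 0.922.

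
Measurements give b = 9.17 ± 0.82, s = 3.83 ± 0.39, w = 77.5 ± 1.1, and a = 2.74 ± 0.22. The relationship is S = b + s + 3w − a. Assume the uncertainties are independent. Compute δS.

3.43

Each term contributes (cᵢ δxᵢ)² to (δS)²:
  (δb)² = 0.672;  (δs)² = 0.152;  (3·δw)² = 10.9;  (δa)² = 0.0484
δS = √(11.8) = 3.43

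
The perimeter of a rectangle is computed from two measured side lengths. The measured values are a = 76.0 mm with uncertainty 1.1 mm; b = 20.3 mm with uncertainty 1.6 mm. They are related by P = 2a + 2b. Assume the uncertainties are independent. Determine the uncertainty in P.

For a sum/difference, combine absolute errors in quadrature:
  (2·δa)² = 4.84;  (2·δb)² = 10.2
δP = √(15.1) = 3.88 mm

3.88 mm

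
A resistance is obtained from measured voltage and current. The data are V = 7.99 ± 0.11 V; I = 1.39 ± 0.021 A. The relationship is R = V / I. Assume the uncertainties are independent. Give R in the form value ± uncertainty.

Products/powers → add relative errors in quadrature, weighted by exponent:
  (1·δV/V)² = (1×0.0138)² = 0.000190;  (-1·δI/I)² = (-1×0.0151)² = 0.000228
δR/R = √(0.000418) = 0.0204
R = 5.75 Ω, so δR = 0.0204 × 5.75 = 0.117 Ω.

5.75 ± 0.117 Ω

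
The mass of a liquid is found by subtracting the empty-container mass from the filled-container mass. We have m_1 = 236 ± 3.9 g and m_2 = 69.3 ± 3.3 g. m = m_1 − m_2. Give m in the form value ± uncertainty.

m is a linear combination, so absolute uncertainties add in quadrature:
  (δm_1)² = 15.2;  (δm_2)² = 10.9
δm = √(26.1) = 5.11 g
m = 167 g.

167 ± 5.11 g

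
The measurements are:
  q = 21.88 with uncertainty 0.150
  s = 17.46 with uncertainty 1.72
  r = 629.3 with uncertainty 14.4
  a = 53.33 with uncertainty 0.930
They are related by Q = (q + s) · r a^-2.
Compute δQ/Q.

Let u = q + s = 39.34. δu = √(δq² + δs²) = √(0.0225 + 2.96) = 1.73, so δu/u = 0.0439.
Q is then a monomial in u, r, a:
δQ/Q = √((δu/u)² + (1·δr/r)² + (-2·δa/a)²) = √(0.00193 + 0.000524 + 0.00122) = 0.0605

0.0605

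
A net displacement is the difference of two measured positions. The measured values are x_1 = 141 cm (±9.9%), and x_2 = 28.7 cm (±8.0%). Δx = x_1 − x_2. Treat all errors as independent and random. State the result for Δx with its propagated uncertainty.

112 ± 14.1 cm

Sums and differences: (δΔx)² = Σ (cᵢ δxᵢ)².
  (δx_1)² = 195;  (δx_2)² = 5.27
δΔx = √(200) = 14.1 cm
Δx = 112 cm.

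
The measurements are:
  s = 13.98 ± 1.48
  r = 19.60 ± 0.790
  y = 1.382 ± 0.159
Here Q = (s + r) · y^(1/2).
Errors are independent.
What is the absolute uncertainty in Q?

Let u = s + r = 33.58. δu = √(δs² + δr²) = √(2.19 + 0.624) = 1.68, so δu/u = 0.0500.
Q is then a monomial in u, y:
δQ/Q = √((δu/u)² + (½·δy/y)²) = √(0.00250 + 0.00331) = 0.0762
Q = 39.48, so δQ = 0.0762 × 39.48 = 3.01.

3.01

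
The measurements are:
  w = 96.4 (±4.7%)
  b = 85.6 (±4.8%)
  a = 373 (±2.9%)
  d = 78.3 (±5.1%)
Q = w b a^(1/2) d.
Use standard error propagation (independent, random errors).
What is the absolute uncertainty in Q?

1.07e+06

Since Q is a product/quotient, work with relative uncertainties:
  (1·δw/w)² = (1×0.0470)² = 0.00221;  (1·δb/b)² = (1×0.0480)² = 0.00230;  (½·δa/a)² = (0.5×0.0290)² = 0.000210;  (1·δd/d)² = (1×0.0510)² = 0.00260
δQ/Q = √(0.00732) = 0.0856
Q = 1.25e+07, so δQ = 0.0856 × 1.25e+07 = 1.07e+06.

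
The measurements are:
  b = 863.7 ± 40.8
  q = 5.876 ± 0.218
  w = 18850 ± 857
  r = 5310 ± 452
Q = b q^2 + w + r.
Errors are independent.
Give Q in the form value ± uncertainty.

53980 ± 2800

Let p = b·q^2 = 29820. δp/p = √((1·δb/b)² + (2·δq/q)²) = √(0.00223 + 0.00551) = 0.0880, so δp = 2620.
Q = p + w + r: δQ = √(δp² + δw² + δr²) = √(6.88e+06 + 7.34e+05 + 2.04e+05) = 2800
Q = 53980.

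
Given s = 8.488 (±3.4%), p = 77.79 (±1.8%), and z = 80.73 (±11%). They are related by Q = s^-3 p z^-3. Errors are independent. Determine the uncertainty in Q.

8.36e-08

Products/powers → add relative errors in quadrature, weighted by exponent:
  (-3·δs/s)² = (-3×0.0340)² = 0.0104;  (1·δp/p)² = (1×0.0180)² = 0.000324;  (-3·δz/z)² = (-3×0.110)² = 0.109
δQ/Q = √(0.120) = 0.346
Q = 2.418e-07, so δQ = 0.346 × 2.418e-07 = 8.36e-08.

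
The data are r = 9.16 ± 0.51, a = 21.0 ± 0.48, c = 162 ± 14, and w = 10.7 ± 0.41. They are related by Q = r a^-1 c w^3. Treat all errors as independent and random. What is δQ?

For a monomial Q ∝ r, a^-1, c, w^3, fractional errors add in quadrature:
  (1·δr/r)² = (1×0.0557)² = 0.00310;  (-1·δa/a)² = (-1×0.0229)² = 0.000522;  (1·δc/c)² = (1×0.0864)² = 0.00747;  (3·δw/w)² = (3×0.0383)² = 0.0132
δQ/Q = √(0.0243) = 0.156
Q = 86600, so δQ = 0.156 × 86600 = 13500.

13500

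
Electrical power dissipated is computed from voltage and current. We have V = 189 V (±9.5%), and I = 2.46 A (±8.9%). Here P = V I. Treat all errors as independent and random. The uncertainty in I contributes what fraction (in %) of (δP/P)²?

46.7%

(δP/P)² = (1·δV/V)² + (1·δI/I)²
  V term: (1×0.0950)² = 0.00903
  I term: (1×0.0890)² = 0.00792
Total = 0.0169. Share from I = 0.00792/0.0169 = 0.467.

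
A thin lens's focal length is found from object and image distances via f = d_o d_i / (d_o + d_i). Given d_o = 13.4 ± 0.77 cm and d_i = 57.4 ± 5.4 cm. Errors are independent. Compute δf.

∂f/∂d_o = (d_i/(d_o+d_i))² = 0.657;  ∂f/∂d_i = (d_o/(d_o+d_i))² = 0.0358
δf = √((∂f/∂d_o · δd_o)² + (∂f/∂d_i · δd_i)²) = √(0.256 + 0.0374) = 0.542 cm

0.542 cm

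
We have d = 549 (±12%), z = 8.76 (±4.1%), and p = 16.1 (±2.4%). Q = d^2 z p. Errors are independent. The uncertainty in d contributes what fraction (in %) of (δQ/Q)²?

96.2%

(δQ/Q)² = (2·δd/d)² + (1·δz/z)² + (1·δp/p)²
  d term: (2×0.120)² = 0.0576
  z term: (1×0.0410)² = 0.00168
  p term: (1×0.0240)² = 0.000576
Total = 0.0599. Share from d = 0.0576/0.0599 = 0.962.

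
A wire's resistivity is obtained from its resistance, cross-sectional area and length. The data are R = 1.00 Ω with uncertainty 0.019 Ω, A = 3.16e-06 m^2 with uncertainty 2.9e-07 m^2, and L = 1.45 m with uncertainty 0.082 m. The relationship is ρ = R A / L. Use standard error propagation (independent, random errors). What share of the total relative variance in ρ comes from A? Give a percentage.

(δρ/ρ)² = (1·δR/R)² + (1·δA/A)² + (-1·δL/L)²
  R term: (1×0.0190)² = 0.000361
  A term: (1×0.0918)² = 0.00842
  L term: (-1×0.0566)² = 0.00320
Total = 0.0120. Share from A = 0.00842/0.0120 = 0.703.

70.3%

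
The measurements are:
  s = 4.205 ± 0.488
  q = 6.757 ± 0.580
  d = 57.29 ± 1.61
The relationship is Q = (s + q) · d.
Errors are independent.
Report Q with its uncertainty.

628.0 ± 46.9

Let u = s + q = 10.96. δu = √(δs² + δq²) = √(0.238 + 0.336) = 0.758, so δu/u = 0.0691.
Q is then a monomial in u, d:
δQ/Q = √((δu/u)² + (1·δd/d)²) = √(0.00478 + 0.000790) = 0.0746
Q = 628.0, so δQ = 0.0746 × 628.0 = 46.9.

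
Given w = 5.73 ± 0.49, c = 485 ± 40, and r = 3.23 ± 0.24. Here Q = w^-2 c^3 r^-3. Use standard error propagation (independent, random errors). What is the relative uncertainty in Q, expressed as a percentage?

37.4%

Q is a product of powers, so relative uncertainties combine in quadrature:
  (-2·δw/w)² = (-2×0.0855)² = 0.0293;  (3·δc/c)² = (3×0.0825)² = 0.0612;  (-3·δr/r)² = (-3×0.0743)² = 0.0497
δQ/Q = √(0.140) = 0.374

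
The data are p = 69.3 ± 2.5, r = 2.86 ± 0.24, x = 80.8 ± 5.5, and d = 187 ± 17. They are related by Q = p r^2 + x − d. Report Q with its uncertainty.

461 ± 98.9

Let w = p·r^2 = 567. δw/w = √((1·δp/p)² + (2·δr/r)²) = √(0.00130 + 0.0282) = 0.172, so δw = 97.3.
Q = w + x − d: δQ = √(δw² + δx² + δd²) = √(9470 + 30.2 + 289) = 98.9
Q = 461.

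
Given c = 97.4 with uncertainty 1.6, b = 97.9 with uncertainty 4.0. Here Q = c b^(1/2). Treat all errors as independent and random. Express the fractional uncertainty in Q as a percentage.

For a monomial Q ∝ c, b^(1/2), fractional errors add in quadrature:
  (1·δc/c)² = (1×0.0164)² = 0.000270;  (½·δb/b)² = (0.5×0.0409)² = 0.000417
δQ/Q = √(0.000687) = 0.0262

2.62%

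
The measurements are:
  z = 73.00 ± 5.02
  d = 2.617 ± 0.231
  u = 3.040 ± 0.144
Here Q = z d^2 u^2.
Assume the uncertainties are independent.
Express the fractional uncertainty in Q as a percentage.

21.2%

For a monomial Q ∝ z, d^2, u^2, fractional errors add in quadrature:
  (1·δz/z)² = (1×0.0688)² = 0.00473;  (2·δd/d)² = (2×0.0883)² = 0.0312;  (2·δu/u)² = (2×0.0474)² = 0.00898
δQ/Q = √(0.0449) = 0.212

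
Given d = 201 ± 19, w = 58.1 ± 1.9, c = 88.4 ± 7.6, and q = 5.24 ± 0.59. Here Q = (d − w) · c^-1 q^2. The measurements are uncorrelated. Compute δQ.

12.2

Let u = d − w = 143. δu = √(δd² + δw²) = √(361 + 3.61) = 19.1, so δu/u = 0.134.
Q is then a monomial in u, c, q:
δQ/Q = √((δu/u)² + (-1·δc/c)² + (2·δq/q)²) = √(0.0179 + 0.00739 + 0.0507) = 0.276
Q = 44.4, so δQ = 0.276 × 44.4 = 12.2.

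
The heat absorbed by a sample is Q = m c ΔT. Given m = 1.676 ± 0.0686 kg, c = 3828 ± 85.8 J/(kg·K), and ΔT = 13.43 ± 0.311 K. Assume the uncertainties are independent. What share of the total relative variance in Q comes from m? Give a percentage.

61.7%

(δQ/Q)² = (1·δm/m)² + (1·δc/c)² + (1·δΔT/ΔT)²
  m term: (1×0.0409)² = 0.00168
  c term: (1×0.0224)² = 0.000502
  ΔT term: (1×0.0232)² = 0.000536
Total = 0.00271. Share from m = 0.00168/0.00271 = 0.617.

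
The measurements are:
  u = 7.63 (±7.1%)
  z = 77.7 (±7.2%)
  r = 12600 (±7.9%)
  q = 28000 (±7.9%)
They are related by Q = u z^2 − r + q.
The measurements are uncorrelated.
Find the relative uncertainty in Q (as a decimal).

Let p = u·z^2 = 46100. δp/p = √((1·δu/u)² + (2·δz/z)²) = √(0.00504 + 0.0207) = 0.161, so δp = 7400.
Q = p − r + q: δQ = √(δp² + δr² + δq²) = √(5.47e+07 + 9.91e+05 + 4.89e+06) = 7780
Q = 61500, so δQ/Q = 7780/61500 = 0.127.

0.127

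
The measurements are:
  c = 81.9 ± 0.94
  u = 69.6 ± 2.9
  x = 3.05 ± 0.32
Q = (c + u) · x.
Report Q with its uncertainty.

462 ± 49.4

Let w = c + u = 152. δw = √(δc² + δu²) = √(0.884 + 8.41) = 3.05, so δw/w = 0.0201.
Q is then a monomial in w, x:
δQ/Q = √((δw/w)² + (1·δx/x)²) = √(0.000405 + 0.0110) = 0.107
Q = 462, so δQ = 0.107 × 462 = 49.4.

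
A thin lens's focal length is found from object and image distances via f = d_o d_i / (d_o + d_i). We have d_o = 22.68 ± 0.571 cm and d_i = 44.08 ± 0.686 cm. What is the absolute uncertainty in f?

0.261 cm

∂f/∂d_o = (d_i/(d_o+d_i))² = 0.436;  ∂f/∂d_i = (d_o/(d_o+d_i))² = 0.115
δf = √((∂f/∂d_o · δd_o)² + (∂f/∂d_i · δd_i)²) = √(0.0620 + 0.00627) = 0.261 cm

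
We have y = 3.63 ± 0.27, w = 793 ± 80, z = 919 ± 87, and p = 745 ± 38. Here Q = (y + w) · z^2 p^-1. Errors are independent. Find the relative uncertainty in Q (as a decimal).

Let u = y + w = 797. δu = √(δy² + δw²) = √(0.0729 + 6400) = 80.0, so δu/u = 0.100.
Q is then a monomial in u, z, p:
δQ/Q = √((δu/u)² + (2·δz/z)² + (-1·δp/p)²) = √(0.0101 + 0.0358 + 0.00260) = 0.220

0.220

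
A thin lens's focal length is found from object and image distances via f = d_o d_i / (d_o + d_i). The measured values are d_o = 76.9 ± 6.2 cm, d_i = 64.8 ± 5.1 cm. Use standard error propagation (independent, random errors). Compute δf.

1.98 cm

∂f/∂d_o = (d_i/(d_o+d_i))² = 0.209;  ∂f/∂d_i = (d_o/(d_o+d_i))² = 0.295
δf = √((∂f/∂d_o · δd_o)² + (∂f/∂d_i · δd_i)²) = √(1.68 + 2.26) = 1.98 cm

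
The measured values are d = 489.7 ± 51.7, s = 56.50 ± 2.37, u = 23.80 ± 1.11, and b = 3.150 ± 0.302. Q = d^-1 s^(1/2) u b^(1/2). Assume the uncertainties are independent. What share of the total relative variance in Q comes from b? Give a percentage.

(δQ/Q)² = (-1·δd/d)² + (½·δs/s)² + (1·δu/u)² + (½·δb/b)²
  d term: (-1×0.106)² = 0.0111
  s term: (0.5×0.0419)² = 0.000440
  u term: (1×0.0466)² = 0.00218
  b term: (0.5×0.0959)² = 0.00230
Total = 0.0161. Share from b = 0.00230/0.0161 = 0.143.

14.3%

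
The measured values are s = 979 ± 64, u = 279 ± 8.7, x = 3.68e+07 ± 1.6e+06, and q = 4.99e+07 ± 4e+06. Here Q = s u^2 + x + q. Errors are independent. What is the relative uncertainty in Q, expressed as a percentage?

4.99%

Let p = s·u^2 = 7.62e+07. δp/p = √((1·δs/s)² + (2·δu/u)²) = √(0.00427 + 0.00389) = 0.0903, so δp = 6.89e+06.
Q = p + x + q: δQ = √(δp² + δx² + δq²) = √(4.74e+13 + 2.56e+12 + 1.6e+13) = 8.12e+06
Q = 1.63e+08, so δQ/Q = 8.12e+06/1.63e+08 = 0.0499.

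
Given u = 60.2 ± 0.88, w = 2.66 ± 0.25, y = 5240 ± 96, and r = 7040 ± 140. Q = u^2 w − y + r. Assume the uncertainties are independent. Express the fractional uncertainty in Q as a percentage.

Let p = u^2·w = 9640. δp/p = √((2·δu/u)² + (1·δw/w)²) = √(0.000855 + 0.00883) = 0.0984, so δp = 949.
Q = p − y + r: δQ = √(δp² + δy² + δr²) = √(9e+05 + 9220 + 19600) = 964
Q = 11400, so δQ/Q = 964/11400 = 0.0843.

8.43%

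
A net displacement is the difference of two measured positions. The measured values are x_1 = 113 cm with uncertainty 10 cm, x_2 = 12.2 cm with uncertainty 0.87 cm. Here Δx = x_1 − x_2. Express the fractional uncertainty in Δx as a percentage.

9.96%

Sums and differences: (δΔx)² = Σ (cᵢ δxᵢ)².
  (δx_1)² = 100;  (δx_2)² = 0.757
δΔx = √(101) = 10.0 cm
Δx = 101 cm, so δΔx/Δx = 10.0/101 = 0.0996.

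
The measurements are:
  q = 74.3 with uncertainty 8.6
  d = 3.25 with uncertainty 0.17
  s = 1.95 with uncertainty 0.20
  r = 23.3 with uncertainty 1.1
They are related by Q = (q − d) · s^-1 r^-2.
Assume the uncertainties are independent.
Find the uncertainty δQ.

0.0124

Let u = q − d = 71.0. δu = √(δq² + δd²) = √(74.0 + 0.0289) = 8.60, so δu/u = 0.121.
Q is then a monomial in u, s, r:
δQ/Q = √((δu/u)² + (-1·δs/s)² + (-2·δr/r)²) = √(0.0147 + 0.0105 + 0.00892) = 0.185
Q = 0.0671, so δQ = 0.185 × 0.0671 = 0.0124.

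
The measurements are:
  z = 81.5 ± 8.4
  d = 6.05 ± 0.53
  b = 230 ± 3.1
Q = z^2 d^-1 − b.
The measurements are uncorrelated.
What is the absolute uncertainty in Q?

Let p = z^2·d^-1 = 1100. δp/p = √((2·δz/z)² + (-1·δd/d)²) = √(0.0425 + 0.00767) = 0.224, so δp = 246.
Q = p − b: δQ = √(δp² + δb²) = √(60500 + 9.61) = 246

246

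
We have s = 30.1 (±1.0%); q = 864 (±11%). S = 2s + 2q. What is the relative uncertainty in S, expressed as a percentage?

For a sum/difference, combine absolute errors in quadrature:
  (2·δs)² = 0.362;  (2·δq)² = 36100
δS = √(36100) = 190
S = 1790, so δS/S = 190/1790 = 0.106.

10.6%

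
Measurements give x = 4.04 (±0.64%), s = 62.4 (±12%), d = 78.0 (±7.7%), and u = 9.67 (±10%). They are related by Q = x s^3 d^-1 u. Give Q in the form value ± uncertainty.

(1.22 ± 0.464) × 10^5

For a monomial Q ∝ x, s^3, d^-1, u, fractional errors add in quadrature:
  (1·δx/x)² = (1×0.00640)² = 4.1e-05;  (3·δs/s)² = (3×0.120)² = 0.130;  (-1·δd/d)² = (-1×0.0770)² = 0.00593;  (1·δu/u)² = (1×0.100)² = 0.0100
δQ/Q = √(0.146) = 0.382
Q = 1.22e+05, so δQ = 0.382 × 1.22e+05 = 46400.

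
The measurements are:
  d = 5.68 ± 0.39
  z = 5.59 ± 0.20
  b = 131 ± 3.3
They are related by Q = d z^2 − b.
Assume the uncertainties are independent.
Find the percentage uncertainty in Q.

Let p = d·z^2 = 177. δp/p = √((1·δd/d)² + (2·δz/z)²) = √(0.00471 + 0.00512) = 0.0992, so δp = 17.6.
Q = p − b: δQ = √(δp² + δb²) = √(310 + 10.9) = 17.9
Q = 46.5, so δQ/Q = 17.9/46.5 = 0.385.

38.5%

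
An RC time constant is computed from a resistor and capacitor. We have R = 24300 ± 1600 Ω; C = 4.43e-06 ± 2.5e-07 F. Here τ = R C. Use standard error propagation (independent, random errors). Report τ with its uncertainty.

Since τ is a product/quotient, work with relative uncertainties:
  (1·δR/R)² = (1×0.0658)² = 0.00434;  (1·δC/C)² = (1×0.0564)² = 0.00318
δτ/τ = √(0.00752) = 0.0867
τ = 0.108 s, so δτ = 0.0867 × 0.108 = 0.00934 s.

0.108 ± 0.00934 s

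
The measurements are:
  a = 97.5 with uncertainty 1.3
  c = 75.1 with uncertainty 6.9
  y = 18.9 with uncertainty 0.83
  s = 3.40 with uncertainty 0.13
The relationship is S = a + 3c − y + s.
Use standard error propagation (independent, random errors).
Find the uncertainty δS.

Sums and differences: (δS)² = Σ (cᵢ δxᵢ)².
  (δa)² = 1.69;  (3·δc)² = 428;  (δy)² = 0.689;  (δs)² = 0.0169
δS = √(431) = 20.8

20.8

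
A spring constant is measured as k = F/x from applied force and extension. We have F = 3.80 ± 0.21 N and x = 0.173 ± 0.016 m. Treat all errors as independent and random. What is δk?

For a monomial k ∝ F, x^-1, fractional errors add in quadrature:
  (1·δF/F)² = (1×0.0553)² = 0.00305;  (-1·δx/x)² = (-1×0.0925)² = 0.00855
δk/k = √(0.0116) = 0.108
k = 22.0 N/m, so δk = 0.108 × 22.0 = 2.37 N/m.

2.37 N/m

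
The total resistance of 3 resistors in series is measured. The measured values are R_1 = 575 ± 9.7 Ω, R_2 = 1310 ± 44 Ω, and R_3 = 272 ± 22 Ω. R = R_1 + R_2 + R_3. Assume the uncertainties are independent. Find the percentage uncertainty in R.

Each term contributes (cᵢ δxᵢ)² to (δR)²:
  (δR_1)² = 94.1;  (δR_2)² = 1940;  (δR_3)² = 484
δR = √(2510) = 50.1 Ω
R = 2160 Ω, so δR/R = 50.1/2160 = 0.0232.

2.32%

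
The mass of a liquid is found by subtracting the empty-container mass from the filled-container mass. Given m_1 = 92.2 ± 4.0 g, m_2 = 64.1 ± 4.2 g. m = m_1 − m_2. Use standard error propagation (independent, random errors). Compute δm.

5.80 g

Absolute uncertainties add in quadrature for a linear combination:
  (δm_1)² = 16.0;  (δm_2)² = 17.6
δm = √(33.6) = 5.80 g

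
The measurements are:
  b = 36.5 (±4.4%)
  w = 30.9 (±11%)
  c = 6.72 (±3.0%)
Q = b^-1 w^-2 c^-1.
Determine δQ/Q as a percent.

Each factor contributes (exponent × relative error)² to (δQ/Q)²:
  (-1·δb/b)² = (-1×0.0440)² = 0.00194;  (-2·δw/w)² = (-2×0.110)² = 0.0484;  (-1·δc/c)² = (-1×0.0300)² = 0.000900
δQ/Q = √(0.0512) = 0.226

22.6%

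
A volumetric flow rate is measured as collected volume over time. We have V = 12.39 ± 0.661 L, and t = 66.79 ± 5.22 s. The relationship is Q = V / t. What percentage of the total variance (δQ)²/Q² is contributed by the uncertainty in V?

(δQ/Q)² = (1·δV/V)² + (-1·δt/t)²
  V term: (1×0.0533)² = 0.00285
  t term: (-1×0.0782)² = 0.00611
Total = 0.00895. Share from V = 0.00285/0.00895 = 0.318.

31.8%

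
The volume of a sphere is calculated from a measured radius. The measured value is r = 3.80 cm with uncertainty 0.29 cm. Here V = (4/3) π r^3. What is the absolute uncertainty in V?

52.6 cm^3

Relative error in a monomial: (δV/V)² = Σ (nᵢ · δxᵢ/xᵢ)².
  (3·δr/r)² = (3×0.0763)² = 0.0524
δV/V = √(0.0524) = 0.229
V = 230 cm^3, so δV = 0.229 × 230 = 52.6 cm^3.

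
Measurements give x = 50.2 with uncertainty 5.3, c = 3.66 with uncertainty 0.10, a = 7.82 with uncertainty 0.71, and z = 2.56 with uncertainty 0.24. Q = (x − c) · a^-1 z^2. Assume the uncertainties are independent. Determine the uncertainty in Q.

Let u = x − c = 46.5. δu = √(δx² + δc²) = √(28.1 + 0.0100) = 5.30, so δu/u = 0.114.
Q is then a monomial in u, a, z:
δQ/Q = √((δu/u)² + (-1·δa/a)² + (2·δz/z)²) = √(0.0130 + 0.00824 + 0.0352) = 0.237
Q = 39.0, so δQ = 0.237 × 39.0 = 9.26.

9.26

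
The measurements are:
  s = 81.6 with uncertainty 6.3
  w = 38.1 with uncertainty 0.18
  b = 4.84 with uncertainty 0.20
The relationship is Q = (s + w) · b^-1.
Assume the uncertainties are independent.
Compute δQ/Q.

0.0669

Let u = s + w = 120. δu = √(δs² + δw²) = √(39.7 + 0.0324) = 6.30, so δu/u = 0.0527.
Q is then a monomial in u, b:
δQ/Q = √((δu/u)² + (-1·δb/b)²) = √(0.00277 + 0.00171) = 0.0669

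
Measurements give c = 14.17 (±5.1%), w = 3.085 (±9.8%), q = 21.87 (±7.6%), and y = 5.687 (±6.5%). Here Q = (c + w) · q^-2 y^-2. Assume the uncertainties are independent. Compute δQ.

0.000229

Let u = c + w = 17.25. δu = √(δc² + δw²) = √(0.522 + 0.0914) = 0.783, so δu/u = 0.0454.
Q is then a monomial in u, q, y:
δQ/Q = √((δu/u)² + (-2·δq/q)² + (-2·δy/y)²) = √(0.00206 + 0.0231 + 0.0169) = 0.205
Q = 0.001115, so δQ = 0.205 × 0.001115 = 0.000229.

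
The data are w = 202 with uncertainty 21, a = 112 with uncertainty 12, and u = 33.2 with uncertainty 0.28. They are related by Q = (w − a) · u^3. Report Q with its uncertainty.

Let h = w − a = 90.0. δh = √(δw² + δa²) = √(441 + 144) = 24.2, so δh/h = 0.269.
Q is then a monomial in h, u:
δQ/Q = √((δh/h)² + (3·δu/u)²) = √(0.0722 + 0.000640) = 0.270
Q = 3.29e+06, so δQ = 0.270 × 3.29e+06 = 8.89e+05.

(3.29 ± 0.889) × 10^6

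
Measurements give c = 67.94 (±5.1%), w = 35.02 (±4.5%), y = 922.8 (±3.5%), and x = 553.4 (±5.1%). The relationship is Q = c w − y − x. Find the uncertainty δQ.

Let p = c·w = 2379. δp/p = √((1·δc/c)² + (1·δw/w)²) = √(0.00260 + 0.00202) = 0.0680, so δp = 162.
Q = p − y − x: δQ = √(δp² + δy² + δx²) = √(26200 + 1040 + 797) = 167

167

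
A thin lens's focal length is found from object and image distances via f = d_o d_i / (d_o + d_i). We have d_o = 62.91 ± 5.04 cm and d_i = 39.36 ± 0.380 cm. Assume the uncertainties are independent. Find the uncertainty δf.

0.760 cm

∂f/∂d_o = (d_i/(d_o+d_i))² = 0.148;  ∂f/∂d_i = (d_o/(d_o+d_i))² = 0.378
δf = √((∂f/∂d_o · δd_o)² + (∂f/∂d_i · δd_i)²) = √(0.557 + 0.0207) = 0.760 cm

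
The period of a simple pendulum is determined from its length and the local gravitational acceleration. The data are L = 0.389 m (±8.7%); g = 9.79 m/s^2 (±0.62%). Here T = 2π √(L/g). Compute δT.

0.0546 s

Each factor contributes (exponent × relative error)² to (δT/T)²:
  (½·δL/L)² = (0.5×0.0870)² = 0.00189;  (−½·δg/g)² = (-0.5×0.00620)² = 9.61e-06
δT/T = √(0.00190) = 0.0436
T = 1.25 s, so δT = 0.0436 × 1.25 = 0.0546 s.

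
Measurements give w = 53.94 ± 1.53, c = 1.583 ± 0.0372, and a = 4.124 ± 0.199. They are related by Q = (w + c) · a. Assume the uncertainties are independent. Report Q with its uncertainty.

Let u = w + c = 55.52. δu = √(δw² + δc²) = √(2.34 + 0.00138) = 1.53, so δu/u = 0.0276.
Q is then a monomial in u, a:
δQ/Q = √((δu/u)² + (1·δa/a)²) = √(0.000760 + 0.00233) = 0.0556
Q = 229.0, so δQ = 0.0556 × 229.0 = 12.7.

229.0 ± 12.7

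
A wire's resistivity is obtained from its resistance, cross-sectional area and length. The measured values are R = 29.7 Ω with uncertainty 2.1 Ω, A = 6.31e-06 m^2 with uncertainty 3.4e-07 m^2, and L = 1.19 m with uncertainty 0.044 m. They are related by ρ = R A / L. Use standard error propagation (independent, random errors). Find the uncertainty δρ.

1.52e-05 Ω·m

Since ρ is a product/quotient, work with relative uncertainties:
  (1·δR/R)² = (1×0.0707)² = 0.00500;  (1·δA/A)² = (1×0.0539)² = 0.00290;  (-1·δL/L)² = (-1×0.0370)² = 0.00137
δρ/ρ = √(0.00927) = 0.0963
ρ = 0.000157 Ω·m, so δρ = 0.0963 × 0.000157 = 1.52e-05 Ω·m.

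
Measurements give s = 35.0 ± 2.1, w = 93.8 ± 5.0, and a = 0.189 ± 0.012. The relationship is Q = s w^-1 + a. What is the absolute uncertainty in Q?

0.0323

Let p = s·w^-1 = 0.373. δp/p = √((1·δs/s)² + (-1·δw/w)²) = √(0.00360 + 0.00284) = 0.0803, so δp = 0.0299.
Q = p + a: δQ = √(δp² + δa²) = √(0.000897 + 0.000144) = 0.0323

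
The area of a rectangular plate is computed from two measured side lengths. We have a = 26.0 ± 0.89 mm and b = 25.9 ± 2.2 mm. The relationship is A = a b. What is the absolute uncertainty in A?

Each factor contributes (exponent × relative error)² to (δA/A)²:
  (1·δa/a)² = (1×0.0342)² = 0.00117;  (1·δb/b)² = (1×0.0849)² = 0.00722
δA/A = √(0.00839) = 0.0916
A = 673 mm^2, so δA = 0.0916 × 673 = 61.7 mm^2.

61.7 mm^2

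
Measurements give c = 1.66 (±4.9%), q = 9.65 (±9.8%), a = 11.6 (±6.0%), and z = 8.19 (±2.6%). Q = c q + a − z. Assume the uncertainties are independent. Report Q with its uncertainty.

Let p = c·q = 16.0. δp/p = √((1·δc/c)² + (1·δq/q)²) = √(0.00240 + 0.00960) = 0.110, so δp = 1.76.
Q = p + a − z: δQ = √(δp² + δa² + δz²) = √(3.08 + 0.484 + 0.0453) = 1.90
Q = 19.4.

19.4 ± 1.90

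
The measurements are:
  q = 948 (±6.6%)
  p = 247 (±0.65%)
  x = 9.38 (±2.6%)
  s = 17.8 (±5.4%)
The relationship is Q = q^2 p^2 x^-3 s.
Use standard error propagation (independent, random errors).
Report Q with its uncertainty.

(1.18 ± 0.193) × 10^9

Products/powers → add relative errors in quadrature, weighted by exponent:
  (2·δq/q)² = (2×0.0660)² = 0.0174;  (2·δp/p)² = (2×0.00650)² = 0.000169;  (-3·δx/x)² = (-3×0.0260)² = 0.00608;  (1·δs/s)² = (1×0.0540)² = 0.00292
δQ/Q = √(0.0266) = 0.163
Q = 1.18e+09, so δQ = 0.163 × 1.18e+09 = 1.93e+08.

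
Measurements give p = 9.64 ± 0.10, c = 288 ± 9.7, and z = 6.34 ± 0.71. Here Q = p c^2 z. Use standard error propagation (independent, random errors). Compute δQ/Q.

0.131

For a monomial Q ∝ p, c^2, z, fractional errors add in quadrature:
  (1·δp/p)² = (1×0.0104)² = 0.000108;  (2·δc/c)² = (2×0.0337)² = 0.00454;  (1·δz/z)² = (1×0.112)² = 0.0125
δQ/Q = √(0.0172) = 0.131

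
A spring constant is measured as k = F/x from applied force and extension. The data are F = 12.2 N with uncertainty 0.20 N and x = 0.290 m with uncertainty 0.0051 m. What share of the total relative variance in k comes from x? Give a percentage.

53.5%

(δk/k)² = (1·δF/F)² + (-1·δx/x)²
  F term: (1×0.0164)² = 0.000269
  x term: (-1×0.0176)² = 0.000309
Total = 0.000578. Share from x = 0.000309/0.000578 = 0.535.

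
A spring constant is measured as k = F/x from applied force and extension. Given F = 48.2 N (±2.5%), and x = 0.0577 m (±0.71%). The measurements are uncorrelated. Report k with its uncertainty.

For a monomial k ∝ F, x^-1, fractional errors add in quadrature:
  (1·δF/F)² = (1×0.0250)² = 0.000625;  (-1·δx/x)² = (-1×0.00710)² = 5.04e-05
δk/k = √(0.000675) = 0.0260
k = 835 N/m, so δk = 0.0260 × 835 = 21.7 N/m.

835 ± 21.7 N/m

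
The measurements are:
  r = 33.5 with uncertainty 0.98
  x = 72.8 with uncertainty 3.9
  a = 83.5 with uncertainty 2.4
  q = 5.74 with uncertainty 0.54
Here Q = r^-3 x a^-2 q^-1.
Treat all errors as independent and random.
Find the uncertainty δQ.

7.29e-09

Since Q is a product/quotient, work with relative uncertainties:
  (-3·δr/r)² = (-3×0.0293)² = 0.00770;  (1·δx/x)² = (1×0.0536)² = 0.00287;  (-2·δa/a)² = (-2×0.0287)² = 0.00330;  (-1·δq/q)² = (-1×0.0941)² = 0.00885
δQ/Q = √(0.0227) = 0.151
Q = 4.84e-08, so δQ = 0.151 × 4.84e-08 = 7.29e-09.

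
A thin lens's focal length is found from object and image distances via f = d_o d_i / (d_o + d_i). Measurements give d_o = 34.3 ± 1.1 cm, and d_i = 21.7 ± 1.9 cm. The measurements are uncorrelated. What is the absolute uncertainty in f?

∂f/∂d_o = (d_i/(d_o+d_i))² = 0.150;  ∂f/∂d_i = (d_o/(d_o+d_i))² = 0.375
δf = √((∂f/∂d_o · δd_o)² + (∂f/∂d_i · δd_i)²) = √(0.0273 + 0.508) = 0.732 cm

0.732 cm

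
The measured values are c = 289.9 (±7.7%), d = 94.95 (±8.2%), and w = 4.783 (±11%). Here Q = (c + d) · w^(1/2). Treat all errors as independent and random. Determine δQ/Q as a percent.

8.25%

Let u = c + d = 384.8. δu = √(δc² + δd²) = √(498 + 60.6) = 23.6, so δu/u = 0.0614.
Q is then a monomial in u, w:
δQ/Q = √((δu/u)² + (½·δw/w)²) = √(0.00377 + 0.00303) = 0.0825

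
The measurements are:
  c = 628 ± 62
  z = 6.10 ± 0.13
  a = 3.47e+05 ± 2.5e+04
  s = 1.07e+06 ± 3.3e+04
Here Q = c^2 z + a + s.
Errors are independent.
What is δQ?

Let p = c^2·z = 2.41e+06. δp/p = √((2·δc/c)² + (1·δz/z)²) = √(0.0390 + 0.000454) = 0.199, so δp = 4.78e+05.
Q = p + a + s: δQ = √(δp² + δa² + δs²) = √(2.28e+11 + 6.25e+08 + 1.09e+09) = 4.8e+05

4.8e+05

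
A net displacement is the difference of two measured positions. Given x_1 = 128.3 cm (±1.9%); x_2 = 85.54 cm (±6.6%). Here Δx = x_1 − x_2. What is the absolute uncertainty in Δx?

6.15 cm

Δx is a linear combination, so absolute uncertainties add in quadrature:
  (δx_1)² = 5.94;  (δx_2)² = 31.9
δΔx = √(37.8) = 6.15 cm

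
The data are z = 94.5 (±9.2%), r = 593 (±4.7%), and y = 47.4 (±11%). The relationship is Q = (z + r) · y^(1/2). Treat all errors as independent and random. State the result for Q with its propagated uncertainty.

Let u = z + r = 688. δu = √(δz² + δr²) = √(75.6 + 777) = 29.2, so δu/u = 0.0425.
Q is then a monomial in u, y:
δQ/Q = √((δu/u)² + (½·δy/y)²) = √(0.00180 + 0.00302) = 0.0695
Q = 4730, so δQ = 0.0695 × 4730 = 329.

4730 ± 329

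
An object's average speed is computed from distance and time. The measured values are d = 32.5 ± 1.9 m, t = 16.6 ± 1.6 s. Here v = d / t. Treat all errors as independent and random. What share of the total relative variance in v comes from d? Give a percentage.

(δv/v)² = (1·δd/d)² + (-1·δt/t)²
  d term: (1×0.0585)² = 0.00342
  t term: (-1×0.0964)² = 0.00929
Total = 0.0127. Share from d = 0.00342/0.0127 = 0.269.

26.9%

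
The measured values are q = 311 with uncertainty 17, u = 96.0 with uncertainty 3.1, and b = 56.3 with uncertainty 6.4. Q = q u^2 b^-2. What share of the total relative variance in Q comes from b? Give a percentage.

(δQ/Q)² = (1·δq/q)² + (2·δu/u)² + (-2·δb/b)²
  q term: (1×0.0547)² = 0.00299
  u term: (2×0.0323)² = 0.00417
  b term: (-2×0.114)² = 0.0517
Total = 0.0588. Share from b = 0.0517/0.0588 = 0.878.

87.8%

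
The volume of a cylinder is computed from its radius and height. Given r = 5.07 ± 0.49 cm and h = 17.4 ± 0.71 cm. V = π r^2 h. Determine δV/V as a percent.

19.8%

Relative error in a monomial: (δV/V)² = Σ (nᵢ · δxᵢ/xᵢ)².
  (2·δr/r)² = (2×0.0966)² = 0.0374;  (1·δh/h)² = (1×0.0408)² = 0.00167
δV/V = √(0.0390) = 0.198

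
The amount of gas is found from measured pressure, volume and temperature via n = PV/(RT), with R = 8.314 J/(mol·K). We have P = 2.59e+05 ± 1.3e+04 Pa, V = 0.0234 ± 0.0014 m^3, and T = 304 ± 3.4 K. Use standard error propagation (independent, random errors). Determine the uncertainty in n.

For a monomial n ∝ P, V, T^-1, fractional errors add in quadrature:
  (1·δP/P)² = (1×0.0502)² = 0.00252;  (1·δV/V)² = (1×0.0598)² = 0.00358;  (-1·δT/T)² = (-1×0.0112)² = 0.000125
δn/n = √(0.00622) = 0.0789
n = 2.40 mol, so δn = 0.0789 × 2.40 = 0.189 mol.

0.189 mol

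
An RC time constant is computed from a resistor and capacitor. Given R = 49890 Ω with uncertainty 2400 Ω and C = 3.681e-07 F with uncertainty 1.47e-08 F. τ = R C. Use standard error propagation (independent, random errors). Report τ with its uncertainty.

0.01836 ± 0.00115 s

Each factor contributes (exponent × relative error)² to (δτ/τ)²:
  (1·δR/R)² = (1×0.0481)² = 0.00231;  (1·δC/C)² = (1×0.0399)² = 0.00159
δτ/τ = √(0.00391) = 0.0625
τ = 0.01836 s, so δτ = 0.0625 × 0.01836 = 0.00115 s.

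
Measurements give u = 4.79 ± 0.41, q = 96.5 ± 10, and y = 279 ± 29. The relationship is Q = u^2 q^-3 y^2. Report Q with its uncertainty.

Relative error in a monomial: (δQ/Q)² = Σ (nᵢ · δxᵢ/xᵢ)².
  (2·δu/u)² = (2×0.0856)² = 0.0293;  (-3·δq/q)² = (-3×0.104)² = 0.0966;  (2·δy/y)² = (2×0.104)² = 0.0432
δQ/Q = √(0.169) = 0.411
Q = 1.99, so δQ = 0.411 × 1.99 = 0.817.

1.99 ± 0.817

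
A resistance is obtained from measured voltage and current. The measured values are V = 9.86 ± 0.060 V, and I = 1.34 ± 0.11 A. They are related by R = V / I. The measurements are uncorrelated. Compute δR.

Products/powers → add relative errors in quadrature, weighted by exponent:
  (1·δV/V)² = (1×0.00609)² = 3.7e-05;  (-1·δI/I)² = (-1×0.0821)² = 0.00674
δR/R = √(0.00678) = 0.0823
R = 7.36 Ω, so δR = 0.0823 × 7.36 = 0.606 Ω.

0.606 Ω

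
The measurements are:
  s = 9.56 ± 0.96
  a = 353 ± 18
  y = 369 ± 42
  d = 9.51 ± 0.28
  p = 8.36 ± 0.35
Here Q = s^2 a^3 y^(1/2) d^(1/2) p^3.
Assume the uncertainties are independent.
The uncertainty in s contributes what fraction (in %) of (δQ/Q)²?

(δQ/Q)² = (2·δs/s)² + (3·δa/a)² + (½·δy/y)² + (½·δd/d)² + (3·δp/p)²
  s term: (2×0.100)² = 0.0403
  a term: (3×0.0510)² = 0.0234
  y term: (0.5×0.114)² = 0.00324
  d term: (0.5×0.0294)² = 0.000217
  p term: (3×0.0419)² = 0.0158
Total = 0.0830. Share from s = 0.0403/0.0830 = 0.486.

48.6%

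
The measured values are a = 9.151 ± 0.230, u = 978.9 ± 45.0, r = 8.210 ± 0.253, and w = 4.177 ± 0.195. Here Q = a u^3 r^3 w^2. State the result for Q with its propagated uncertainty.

Products/powers → add relative errors in quadrature, weighted by exponent:
  (1·δa/a)² = (1×0.0251)² = 0.000632;  (3·δu/u)² = (3×0.0460)² = 0.0190;  (3·δr/r)² = (3×0.0308)² = 0.00855;  (2·δw/w)² = (2×0.0467)² = 0.00872
δQ/Q = √(0.0369) = 0.192
Q = 8.288e+13, so δQ = 0.192 × 8.288e+13 = 1.59e+13.

(8.288 ± 1.59) × 10^13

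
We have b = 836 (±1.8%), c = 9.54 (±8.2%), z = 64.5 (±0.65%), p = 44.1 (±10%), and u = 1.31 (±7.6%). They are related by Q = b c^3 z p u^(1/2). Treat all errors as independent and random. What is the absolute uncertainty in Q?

Products/powers → add relative errors in quadrature, weighted by exponent:
  (1·δb/b)² = (1×0.0180)² = 0.000324;  (3·δc/c)² = (3×0.0820)² = 0.0605;  (1·δz/z)² = (1×0.00650)² = 4.23e-05;  (1·δp/p)² = (1×0.100)² = 0.0100;  (½·δu/u)² = (0.5×0.0760)² = 0.00144
δQ/Q = √(0.0723) = 0.269
Q = 2.36e+09, so δQ = 0.269 × 2.36e+09 = 6.36e+08.

6.36e+08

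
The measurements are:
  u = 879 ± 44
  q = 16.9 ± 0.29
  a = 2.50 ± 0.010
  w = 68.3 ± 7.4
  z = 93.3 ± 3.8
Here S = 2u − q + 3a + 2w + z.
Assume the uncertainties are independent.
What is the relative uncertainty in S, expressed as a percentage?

4.51%

Absolute uncertainties add in quadrature for a linear combination:
  (2·δu)² = 7740;  (δq)² = 0.0841;  (3·δa)² = 0.000900;  (2·δw)² = 219;  (δz)² = 14.4
δS = √(7980) = 89.3
S = 1980, so δS/S = 89.3/1980 = 0.0451.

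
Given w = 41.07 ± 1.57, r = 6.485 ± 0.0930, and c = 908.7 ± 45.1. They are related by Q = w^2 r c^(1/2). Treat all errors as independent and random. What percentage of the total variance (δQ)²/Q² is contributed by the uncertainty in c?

9.24%

(δQ/Q)² = (2·δw/w)² + (1·δr/r)² + (½·δc/c)²
  w term: (2×0.0382)² = 0.00585
  r term: (1×0.0143)² = 0.000206
  c term: (0.5×0.0496)² = 0.000616
Total = 0.00667. Share from c = 0.000616/0.00667 = 0.0924.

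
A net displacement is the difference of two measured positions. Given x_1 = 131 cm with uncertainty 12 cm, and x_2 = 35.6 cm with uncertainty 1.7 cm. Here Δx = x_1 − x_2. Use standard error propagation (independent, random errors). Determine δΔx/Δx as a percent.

For a sum/difference, combine absolute errors in quadrature:
  (δx_1)² = 144;  (δx_2)² = 2.89
δΔx = √(147) = 12.1 cm
Δx = 95.4 cm, so δΔx/Δx = 12.1/95.4 = 0.127.

12.7%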